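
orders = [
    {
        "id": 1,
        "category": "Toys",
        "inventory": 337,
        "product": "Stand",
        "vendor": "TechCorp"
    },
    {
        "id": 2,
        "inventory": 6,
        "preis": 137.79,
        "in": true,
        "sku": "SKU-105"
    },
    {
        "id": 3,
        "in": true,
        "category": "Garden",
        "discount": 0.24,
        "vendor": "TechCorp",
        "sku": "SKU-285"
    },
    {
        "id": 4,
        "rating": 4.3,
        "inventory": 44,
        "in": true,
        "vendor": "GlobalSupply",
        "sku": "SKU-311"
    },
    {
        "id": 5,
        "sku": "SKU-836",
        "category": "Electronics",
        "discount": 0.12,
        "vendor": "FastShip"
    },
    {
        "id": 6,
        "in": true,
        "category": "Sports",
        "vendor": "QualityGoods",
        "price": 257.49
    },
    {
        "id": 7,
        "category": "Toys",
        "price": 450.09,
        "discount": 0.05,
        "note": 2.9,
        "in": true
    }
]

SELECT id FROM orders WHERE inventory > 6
[1, 4]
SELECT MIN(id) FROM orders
1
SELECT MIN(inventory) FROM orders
6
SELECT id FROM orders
[1, 2, 3, 4, 5, 6, 7]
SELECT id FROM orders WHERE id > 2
[3, 4, 5, 6, 7]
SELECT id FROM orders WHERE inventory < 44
[2]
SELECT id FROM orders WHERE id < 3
[1, 2]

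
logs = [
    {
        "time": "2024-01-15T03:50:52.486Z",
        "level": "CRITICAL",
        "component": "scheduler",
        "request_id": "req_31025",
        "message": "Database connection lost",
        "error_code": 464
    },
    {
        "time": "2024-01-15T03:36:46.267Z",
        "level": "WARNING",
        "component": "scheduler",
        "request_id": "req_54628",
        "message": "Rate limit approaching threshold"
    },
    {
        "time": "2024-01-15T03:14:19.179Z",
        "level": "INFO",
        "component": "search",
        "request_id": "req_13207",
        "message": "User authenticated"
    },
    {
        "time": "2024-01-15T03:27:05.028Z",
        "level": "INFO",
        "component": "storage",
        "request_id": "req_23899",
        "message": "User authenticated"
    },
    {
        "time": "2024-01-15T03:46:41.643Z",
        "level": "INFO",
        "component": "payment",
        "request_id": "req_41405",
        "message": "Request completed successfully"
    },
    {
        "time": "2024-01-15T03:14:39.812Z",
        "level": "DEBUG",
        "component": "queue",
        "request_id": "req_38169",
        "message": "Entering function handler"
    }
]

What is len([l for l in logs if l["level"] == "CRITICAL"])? 1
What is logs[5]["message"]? "Entering function handler"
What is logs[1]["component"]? "scheduler"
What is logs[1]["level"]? "WARNING"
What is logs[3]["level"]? "INFO"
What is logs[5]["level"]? "DEBUG"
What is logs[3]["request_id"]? "req_23899"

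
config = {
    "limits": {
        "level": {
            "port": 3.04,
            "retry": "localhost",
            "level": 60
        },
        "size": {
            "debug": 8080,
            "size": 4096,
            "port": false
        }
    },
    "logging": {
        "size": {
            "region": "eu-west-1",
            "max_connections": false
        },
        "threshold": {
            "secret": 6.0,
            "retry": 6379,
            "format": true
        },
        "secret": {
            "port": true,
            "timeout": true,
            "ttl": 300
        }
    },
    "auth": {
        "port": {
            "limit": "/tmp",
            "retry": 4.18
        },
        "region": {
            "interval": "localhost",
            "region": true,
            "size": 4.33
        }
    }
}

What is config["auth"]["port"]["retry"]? 4.18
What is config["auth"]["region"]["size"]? 4.33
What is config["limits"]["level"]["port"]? 3.04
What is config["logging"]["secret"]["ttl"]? 300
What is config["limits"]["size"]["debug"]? 8080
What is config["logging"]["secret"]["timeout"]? True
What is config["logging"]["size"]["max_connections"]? False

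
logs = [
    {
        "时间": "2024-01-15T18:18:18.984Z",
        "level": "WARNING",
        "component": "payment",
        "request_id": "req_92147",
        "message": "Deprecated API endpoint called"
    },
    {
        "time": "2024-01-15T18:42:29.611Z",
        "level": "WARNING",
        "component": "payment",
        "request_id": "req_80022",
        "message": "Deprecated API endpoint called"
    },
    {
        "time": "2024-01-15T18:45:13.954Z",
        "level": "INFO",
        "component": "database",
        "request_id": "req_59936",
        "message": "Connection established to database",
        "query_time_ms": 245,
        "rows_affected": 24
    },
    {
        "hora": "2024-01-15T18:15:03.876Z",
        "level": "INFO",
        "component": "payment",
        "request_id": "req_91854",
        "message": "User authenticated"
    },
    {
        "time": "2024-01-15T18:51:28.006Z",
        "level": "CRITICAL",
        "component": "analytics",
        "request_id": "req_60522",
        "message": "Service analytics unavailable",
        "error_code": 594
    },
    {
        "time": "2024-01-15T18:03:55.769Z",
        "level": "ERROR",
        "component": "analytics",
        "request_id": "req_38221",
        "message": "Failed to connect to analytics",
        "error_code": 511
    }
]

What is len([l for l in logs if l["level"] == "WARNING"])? 2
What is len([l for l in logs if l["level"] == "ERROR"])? 1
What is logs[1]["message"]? "Deprecated API endpoint called"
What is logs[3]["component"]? "payment"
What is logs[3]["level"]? "INFO"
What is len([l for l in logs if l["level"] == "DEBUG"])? 0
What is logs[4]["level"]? "CRITICAL"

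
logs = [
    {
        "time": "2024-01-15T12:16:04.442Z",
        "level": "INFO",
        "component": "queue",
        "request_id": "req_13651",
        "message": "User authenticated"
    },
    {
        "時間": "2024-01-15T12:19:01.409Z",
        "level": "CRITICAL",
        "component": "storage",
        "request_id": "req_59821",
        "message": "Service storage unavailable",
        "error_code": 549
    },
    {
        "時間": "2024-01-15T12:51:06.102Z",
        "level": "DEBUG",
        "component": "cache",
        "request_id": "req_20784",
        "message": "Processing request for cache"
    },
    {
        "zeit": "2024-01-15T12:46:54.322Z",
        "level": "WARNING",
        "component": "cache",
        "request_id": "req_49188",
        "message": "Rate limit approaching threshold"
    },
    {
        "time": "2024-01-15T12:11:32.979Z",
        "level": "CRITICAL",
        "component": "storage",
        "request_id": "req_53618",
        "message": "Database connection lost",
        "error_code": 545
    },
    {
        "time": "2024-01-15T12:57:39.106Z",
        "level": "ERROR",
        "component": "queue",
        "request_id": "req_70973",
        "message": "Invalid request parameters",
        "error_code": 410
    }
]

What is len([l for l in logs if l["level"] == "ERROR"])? 1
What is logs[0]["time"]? "2024-01-15T12:16:04.442Z"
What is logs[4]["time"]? "2024-01-15T12:11:32.979Z"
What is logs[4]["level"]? "CRITICAL"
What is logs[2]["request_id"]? "req_20784"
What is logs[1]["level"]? "CRITICAL"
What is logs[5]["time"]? "2024-01-15T12:57:39.106Z"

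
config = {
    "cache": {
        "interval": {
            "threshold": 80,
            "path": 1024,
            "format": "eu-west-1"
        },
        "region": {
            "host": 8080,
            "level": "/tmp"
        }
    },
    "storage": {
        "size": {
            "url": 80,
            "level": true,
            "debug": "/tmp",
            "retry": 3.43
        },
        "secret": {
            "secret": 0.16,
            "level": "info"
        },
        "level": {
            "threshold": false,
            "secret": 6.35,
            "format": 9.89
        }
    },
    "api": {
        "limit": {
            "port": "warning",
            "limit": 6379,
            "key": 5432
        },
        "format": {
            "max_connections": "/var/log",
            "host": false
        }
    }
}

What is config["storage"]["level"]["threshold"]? False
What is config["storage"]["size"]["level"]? True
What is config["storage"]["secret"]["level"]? "info"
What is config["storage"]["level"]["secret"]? 6.35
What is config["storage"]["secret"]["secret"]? 0.16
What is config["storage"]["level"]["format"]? 9.89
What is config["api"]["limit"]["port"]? "warning"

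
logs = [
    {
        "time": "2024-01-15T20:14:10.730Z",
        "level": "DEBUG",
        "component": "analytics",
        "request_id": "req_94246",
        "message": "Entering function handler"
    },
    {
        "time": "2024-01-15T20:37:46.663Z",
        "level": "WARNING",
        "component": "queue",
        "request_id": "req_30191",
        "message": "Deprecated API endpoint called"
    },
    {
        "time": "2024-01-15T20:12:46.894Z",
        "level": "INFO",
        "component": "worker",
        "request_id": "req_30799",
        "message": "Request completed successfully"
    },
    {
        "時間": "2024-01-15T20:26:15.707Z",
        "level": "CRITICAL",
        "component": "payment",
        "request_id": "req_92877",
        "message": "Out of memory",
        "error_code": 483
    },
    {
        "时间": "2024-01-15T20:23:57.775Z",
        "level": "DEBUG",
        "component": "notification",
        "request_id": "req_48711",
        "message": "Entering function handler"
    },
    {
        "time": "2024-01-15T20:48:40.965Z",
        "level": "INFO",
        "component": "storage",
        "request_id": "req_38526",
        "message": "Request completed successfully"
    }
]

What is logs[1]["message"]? "Deprecated API endpoint called"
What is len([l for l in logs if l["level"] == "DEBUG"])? 2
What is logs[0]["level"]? "DEBUG"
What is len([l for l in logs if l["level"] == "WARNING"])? 1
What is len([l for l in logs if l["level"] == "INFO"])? 2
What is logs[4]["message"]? "Entering function handler"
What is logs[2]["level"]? "INFO"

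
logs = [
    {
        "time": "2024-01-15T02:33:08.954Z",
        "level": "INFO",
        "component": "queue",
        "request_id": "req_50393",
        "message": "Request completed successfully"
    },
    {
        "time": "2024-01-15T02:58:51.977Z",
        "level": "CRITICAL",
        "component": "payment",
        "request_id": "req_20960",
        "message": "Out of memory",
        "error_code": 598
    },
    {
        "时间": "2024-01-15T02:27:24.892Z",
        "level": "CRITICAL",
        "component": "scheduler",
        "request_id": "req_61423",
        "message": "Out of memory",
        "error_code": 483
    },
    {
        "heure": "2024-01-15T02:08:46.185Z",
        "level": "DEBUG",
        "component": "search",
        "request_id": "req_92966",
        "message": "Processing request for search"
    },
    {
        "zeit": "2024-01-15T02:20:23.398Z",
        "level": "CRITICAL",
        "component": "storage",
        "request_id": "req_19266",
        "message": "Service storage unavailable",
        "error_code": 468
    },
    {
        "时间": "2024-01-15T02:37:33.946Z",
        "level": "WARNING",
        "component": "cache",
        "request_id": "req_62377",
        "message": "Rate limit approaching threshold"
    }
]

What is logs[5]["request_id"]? "req_62377"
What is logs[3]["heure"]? "2024-01-15T02:08:46.185Z"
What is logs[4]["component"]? "storage"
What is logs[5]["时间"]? "2024-01-15T02:37:33.946Z"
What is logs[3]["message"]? "Processing request for search"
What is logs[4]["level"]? "CRITICAL"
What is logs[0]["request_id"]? "req_50393"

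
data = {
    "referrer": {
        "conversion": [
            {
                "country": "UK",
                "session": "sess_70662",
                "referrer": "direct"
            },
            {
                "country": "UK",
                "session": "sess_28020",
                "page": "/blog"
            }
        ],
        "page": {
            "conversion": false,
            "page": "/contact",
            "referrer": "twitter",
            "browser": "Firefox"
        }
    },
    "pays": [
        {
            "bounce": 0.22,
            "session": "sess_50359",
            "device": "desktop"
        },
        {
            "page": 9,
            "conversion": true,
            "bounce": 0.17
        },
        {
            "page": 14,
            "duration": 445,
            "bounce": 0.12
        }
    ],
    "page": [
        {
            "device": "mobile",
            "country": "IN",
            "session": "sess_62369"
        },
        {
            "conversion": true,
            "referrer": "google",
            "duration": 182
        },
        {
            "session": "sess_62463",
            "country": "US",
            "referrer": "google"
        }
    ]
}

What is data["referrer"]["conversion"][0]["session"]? "sess_70662"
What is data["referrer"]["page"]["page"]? "/contact"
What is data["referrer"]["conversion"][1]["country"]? "UK"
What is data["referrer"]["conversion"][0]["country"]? "UK"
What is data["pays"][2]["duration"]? 445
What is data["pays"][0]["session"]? "sess_50359"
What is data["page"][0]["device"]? "mobile"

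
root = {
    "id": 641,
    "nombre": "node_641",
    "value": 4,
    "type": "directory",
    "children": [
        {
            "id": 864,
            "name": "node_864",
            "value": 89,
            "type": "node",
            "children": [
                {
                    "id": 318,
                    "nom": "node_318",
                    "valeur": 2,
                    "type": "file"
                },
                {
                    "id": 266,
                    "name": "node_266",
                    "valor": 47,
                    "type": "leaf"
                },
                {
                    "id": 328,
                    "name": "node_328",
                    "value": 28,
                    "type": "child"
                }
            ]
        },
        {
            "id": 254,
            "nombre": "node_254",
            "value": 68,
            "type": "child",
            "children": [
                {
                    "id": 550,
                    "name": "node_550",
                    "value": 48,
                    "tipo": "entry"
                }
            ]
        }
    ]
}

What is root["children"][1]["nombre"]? "node_254"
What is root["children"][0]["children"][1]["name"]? "node_266"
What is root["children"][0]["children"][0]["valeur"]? 2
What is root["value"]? 4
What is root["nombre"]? "node_641"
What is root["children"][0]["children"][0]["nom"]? "node_318"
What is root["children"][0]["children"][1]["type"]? "leaf"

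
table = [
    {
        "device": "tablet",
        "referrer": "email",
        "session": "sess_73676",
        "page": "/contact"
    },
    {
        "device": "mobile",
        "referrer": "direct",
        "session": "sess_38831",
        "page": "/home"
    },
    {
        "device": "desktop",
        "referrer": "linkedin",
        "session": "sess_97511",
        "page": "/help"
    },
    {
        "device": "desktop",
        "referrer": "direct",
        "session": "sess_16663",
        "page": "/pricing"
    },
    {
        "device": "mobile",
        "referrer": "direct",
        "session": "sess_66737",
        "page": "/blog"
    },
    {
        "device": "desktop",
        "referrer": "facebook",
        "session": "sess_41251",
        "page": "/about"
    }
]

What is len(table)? 6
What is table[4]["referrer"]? "direct"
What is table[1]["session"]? "sess_38831"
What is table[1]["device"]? "mobile"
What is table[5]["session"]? "sess_41251"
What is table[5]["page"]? "/about"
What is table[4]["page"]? "/blog"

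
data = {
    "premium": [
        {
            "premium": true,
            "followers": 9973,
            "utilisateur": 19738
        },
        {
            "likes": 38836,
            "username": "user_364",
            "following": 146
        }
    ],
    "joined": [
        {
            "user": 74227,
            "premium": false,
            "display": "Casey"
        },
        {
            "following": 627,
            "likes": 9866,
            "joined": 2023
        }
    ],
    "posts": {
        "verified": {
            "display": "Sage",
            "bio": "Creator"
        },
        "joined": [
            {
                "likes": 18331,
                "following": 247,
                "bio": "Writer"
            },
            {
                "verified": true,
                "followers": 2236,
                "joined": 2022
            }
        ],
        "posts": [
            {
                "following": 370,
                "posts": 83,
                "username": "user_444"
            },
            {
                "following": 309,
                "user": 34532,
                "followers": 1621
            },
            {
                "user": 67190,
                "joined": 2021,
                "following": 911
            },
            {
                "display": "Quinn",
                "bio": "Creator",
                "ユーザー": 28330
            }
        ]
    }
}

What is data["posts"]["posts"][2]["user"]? 67190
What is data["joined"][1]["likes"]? 9866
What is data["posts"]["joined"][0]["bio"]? "Writer"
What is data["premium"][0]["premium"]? True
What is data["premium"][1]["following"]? 146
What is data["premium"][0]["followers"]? 9973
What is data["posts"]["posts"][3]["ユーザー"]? 28330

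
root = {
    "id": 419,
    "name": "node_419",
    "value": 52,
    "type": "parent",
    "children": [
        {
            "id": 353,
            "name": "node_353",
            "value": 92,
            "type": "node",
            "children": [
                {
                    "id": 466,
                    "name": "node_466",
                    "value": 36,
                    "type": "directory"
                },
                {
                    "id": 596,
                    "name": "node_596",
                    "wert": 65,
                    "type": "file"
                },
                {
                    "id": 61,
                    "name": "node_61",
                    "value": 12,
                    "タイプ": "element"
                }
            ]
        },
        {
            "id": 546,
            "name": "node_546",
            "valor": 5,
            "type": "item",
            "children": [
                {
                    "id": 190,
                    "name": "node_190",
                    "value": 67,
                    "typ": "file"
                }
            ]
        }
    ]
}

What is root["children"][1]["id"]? 546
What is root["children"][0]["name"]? "node_353"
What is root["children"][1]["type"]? "item"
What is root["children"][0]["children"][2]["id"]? 61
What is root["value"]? 52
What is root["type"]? "parent"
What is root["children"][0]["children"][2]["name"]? "node_61"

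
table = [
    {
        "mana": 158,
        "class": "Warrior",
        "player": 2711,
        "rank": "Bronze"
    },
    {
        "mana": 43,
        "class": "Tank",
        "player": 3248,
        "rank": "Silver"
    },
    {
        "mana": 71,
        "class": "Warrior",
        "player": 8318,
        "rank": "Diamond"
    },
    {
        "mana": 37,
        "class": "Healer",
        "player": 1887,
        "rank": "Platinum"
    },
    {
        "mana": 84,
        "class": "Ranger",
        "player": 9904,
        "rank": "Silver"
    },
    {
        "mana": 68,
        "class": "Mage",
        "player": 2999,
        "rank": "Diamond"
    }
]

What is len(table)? 6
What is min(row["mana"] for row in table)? 37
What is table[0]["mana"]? 158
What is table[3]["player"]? 1887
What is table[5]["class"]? "Mage"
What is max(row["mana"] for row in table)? 158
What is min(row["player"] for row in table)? 1887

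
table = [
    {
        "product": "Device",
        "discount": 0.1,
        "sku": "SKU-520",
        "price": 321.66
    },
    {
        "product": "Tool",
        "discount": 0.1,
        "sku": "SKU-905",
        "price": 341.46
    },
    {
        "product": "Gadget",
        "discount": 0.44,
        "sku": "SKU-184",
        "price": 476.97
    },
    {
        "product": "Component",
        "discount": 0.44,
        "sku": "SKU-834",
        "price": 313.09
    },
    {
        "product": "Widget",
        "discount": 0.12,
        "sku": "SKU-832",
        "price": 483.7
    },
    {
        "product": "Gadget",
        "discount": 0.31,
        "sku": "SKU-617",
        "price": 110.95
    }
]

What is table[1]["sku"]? "SKU-905"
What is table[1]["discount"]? 0.1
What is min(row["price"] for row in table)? 110.95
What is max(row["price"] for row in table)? 483.7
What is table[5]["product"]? "Gadget"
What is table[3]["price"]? 313.09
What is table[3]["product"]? "Component"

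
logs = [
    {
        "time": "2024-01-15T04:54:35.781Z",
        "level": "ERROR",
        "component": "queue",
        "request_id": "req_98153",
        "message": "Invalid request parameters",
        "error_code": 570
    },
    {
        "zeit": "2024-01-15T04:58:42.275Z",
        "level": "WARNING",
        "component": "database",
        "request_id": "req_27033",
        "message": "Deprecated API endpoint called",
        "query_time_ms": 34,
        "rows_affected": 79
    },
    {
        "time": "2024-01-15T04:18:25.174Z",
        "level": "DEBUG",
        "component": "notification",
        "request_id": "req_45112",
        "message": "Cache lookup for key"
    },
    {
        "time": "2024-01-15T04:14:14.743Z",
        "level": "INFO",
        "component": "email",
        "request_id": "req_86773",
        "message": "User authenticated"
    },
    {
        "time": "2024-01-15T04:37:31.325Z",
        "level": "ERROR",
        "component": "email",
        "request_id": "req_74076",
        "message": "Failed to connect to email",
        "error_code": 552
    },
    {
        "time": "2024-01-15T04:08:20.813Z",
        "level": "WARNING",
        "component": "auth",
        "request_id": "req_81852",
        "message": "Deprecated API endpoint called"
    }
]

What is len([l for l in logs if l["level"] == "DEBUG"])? 1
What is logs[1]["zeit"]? "2024-01-15T04:58:42.275Z"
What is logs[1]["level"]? "WARNING"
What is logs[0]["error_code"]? 570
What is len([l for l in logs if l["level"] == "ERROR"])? 2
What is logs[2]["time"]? "2024-01-15T04:18:25.174Z"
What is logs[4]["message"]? "Failed to connect to email"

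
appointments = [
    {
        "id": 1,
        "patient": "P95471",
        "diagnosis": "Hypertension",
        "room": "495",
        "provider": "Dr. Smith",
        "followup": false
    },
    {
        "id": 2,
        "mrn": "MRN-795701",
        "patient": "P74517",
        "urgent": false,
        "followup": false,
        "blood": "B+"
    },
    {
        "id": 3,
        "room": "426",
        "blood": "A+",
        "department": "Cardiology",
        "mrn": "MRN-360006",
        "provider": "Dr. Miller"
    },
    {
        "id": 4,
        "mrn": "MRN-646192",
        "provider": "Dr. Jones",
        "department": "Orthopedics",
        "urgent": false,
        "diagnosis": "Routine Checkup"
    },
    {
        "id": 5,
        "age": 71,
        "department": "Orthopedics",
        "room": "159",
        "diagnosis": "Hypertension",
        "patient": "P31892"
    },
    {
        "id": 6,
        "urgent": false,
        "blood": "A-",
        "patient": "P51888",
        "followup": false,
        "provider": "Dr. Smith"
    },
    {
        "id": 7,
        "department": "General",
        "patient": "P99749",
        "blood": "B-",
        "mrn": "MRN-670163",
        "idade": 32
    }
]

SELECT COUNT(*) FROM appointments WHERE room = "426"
1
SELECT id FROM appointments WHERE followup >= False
[1, 2, 6]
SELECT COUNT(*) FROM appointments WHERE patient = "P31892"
1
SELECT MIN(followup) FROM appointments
False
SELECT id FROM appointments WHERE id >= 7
[7]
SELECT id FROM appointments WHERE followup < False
[]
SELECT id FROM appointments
[1, 2, 3, 4, 5, 6, 7]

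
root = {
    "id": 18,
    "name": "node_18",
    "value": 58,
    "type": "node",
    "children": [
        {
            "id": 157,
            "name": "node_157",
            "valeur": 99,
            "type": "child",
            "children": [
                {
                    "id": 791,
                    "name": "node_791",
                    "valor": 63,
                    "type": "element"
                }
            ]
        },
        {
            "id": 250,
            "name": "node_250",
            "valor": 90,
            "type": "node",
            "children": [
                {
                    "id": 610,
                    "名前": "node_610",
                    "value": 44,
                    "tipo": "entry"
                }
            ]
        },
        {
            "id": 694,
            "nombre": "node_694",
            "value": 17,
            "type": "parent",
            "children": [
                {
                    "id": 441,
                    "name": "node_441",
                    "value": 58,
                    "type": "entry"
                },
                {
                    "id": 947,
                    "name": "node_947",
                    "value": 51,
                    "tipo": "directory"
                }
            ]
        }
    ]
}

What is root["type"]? "node"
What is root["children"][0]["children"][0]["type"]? "element"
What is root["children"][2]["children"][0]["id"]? 441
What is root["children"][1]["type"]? "node"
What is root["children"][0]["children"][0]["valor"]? 63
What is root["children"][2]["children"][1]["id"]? 947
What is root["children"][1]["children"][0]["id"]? 610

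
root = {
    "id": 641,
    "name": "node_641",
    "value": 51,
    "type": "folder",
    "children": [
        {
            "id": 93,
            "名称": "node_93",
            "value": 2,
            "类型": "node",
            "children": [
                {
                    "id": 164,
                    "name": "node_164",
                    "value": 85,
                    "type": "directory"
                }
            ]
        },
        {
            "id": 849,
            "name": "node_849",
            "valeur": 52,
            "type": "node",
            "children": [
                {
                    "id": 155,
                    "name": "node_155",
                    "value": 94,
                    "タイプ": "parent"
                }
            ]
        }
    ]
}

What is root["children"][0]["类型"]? "node"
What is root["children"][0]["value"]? 2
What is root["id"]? 641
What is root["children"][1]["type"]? "node"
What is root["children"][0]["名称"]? "node_93"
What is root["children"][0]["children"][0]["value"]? 85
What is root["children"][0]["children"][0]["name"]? "node_164"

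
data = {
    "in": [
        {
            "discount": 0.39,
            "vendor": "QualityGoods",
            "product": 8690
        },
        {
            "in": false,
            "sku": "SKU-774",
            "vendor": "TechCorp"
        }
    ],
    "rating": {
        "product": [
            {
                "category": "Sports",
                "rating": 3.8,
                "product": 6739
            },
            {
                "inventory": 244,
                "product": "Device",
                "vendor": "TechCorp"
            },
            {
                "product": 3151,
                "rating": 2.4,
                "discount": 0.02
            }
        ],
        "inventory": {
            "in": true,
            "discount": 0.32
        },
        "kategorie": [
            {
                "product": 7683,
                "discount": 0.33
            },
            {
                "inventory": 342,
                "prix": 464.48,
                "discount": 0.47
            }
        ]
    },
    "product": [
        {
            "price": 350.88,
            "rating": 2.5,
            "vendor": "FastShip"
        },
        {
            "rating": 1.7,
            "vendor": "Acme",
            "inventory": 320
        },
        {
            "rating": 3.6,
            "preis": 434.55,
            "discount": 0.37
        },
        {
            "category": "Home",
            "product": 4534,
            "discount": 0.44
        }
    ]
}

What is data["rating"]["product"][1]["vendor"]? "TechCorp"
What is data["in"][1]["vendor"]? "TechCorp"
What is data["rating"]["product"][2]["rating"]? 2.4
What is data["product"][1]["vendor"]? "Acme"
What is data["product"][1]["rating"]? 1.7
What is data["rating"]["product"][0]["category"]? "Sports"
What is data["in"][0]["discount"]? 0.39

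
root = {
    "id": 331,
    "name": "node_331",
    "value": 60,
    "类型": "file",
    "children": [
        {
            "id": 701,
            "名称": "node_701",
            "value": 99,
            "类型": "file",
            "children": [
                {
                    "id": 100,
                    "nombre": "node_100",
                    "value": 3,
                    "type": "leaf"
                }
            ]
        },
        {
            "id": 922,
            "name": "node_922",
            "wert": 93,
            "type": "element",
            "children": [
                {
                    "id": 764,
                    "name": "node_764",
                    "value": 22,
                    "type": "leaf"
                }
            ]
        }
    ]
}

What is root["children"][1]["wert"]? 93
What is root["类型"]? "file"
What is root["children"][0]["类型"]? "file"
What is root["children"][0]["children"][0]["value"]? 3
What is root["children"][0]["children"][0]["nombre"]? "node_100"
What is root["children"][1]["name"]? "node_922"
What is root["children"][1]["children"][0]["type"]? "leaf"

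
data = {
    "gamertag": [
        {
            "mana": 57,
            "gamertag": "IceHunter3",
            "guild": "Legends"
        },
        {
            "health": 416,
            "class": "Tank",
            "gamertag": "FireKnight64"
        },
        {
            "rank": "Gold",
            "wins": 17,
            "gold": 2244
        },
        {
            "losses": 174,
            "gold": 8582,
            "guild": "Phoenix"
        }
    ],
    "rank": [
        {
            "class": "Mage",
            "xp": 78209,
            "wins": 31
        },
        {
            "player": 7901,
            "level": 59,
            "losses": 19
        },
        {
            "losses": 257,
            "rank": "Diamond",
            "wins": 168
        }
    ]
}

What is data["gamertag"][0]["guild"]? "Legends"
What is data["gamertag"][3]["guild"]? "Phoenix"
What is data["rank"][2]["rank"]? "Diamond"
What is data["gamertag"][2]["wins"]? 17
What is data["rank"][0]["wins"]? 31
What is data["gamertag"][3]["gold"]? 8582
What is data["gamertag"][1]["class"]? "Tank"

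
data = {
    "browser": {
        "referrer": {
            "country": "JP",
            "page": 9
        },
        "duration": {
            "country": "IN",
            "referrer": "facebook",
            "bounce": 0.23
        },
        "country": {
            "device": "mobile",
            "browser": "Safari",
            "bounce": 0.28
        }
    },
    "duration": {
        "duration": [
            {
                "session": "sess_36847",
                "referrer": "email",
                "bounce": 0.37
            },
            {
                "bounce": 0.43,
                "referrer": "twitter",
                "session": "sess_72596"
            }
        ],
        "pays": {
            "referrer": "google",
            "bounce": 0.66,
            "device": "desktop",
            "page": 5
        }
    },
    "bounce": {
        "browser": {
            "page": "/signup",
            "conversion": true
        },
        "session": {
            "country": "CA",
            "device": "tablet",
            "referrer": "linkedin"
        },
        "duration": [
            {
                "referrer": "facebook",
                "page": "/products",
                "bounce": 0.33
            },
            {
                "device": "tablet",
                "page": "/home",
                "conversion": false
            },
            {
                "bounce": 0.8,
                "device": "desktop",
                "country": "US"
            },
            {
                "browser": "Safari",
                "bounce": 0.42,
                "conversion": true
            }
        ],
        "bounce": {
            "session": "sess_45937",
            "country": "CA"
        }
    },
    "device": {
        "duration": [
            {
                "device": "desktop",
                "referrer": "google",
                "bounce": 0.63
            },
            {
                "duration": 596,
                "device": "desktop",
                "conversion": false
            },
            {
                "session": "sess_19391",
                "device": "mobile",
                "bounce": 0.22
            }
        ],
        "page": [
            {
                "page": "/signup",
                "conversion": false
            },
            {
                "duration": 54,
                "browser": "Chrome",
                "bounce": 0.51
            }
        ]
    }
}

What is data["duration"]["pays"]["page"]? 5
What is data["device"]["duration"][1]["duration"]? 596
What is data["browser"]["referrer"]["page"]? 9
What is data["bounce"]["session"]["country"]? "CA"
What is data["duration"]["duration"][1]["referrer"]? "twitter"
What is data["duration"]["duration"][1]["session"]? "sess_72596"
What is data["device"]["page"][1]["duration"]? 54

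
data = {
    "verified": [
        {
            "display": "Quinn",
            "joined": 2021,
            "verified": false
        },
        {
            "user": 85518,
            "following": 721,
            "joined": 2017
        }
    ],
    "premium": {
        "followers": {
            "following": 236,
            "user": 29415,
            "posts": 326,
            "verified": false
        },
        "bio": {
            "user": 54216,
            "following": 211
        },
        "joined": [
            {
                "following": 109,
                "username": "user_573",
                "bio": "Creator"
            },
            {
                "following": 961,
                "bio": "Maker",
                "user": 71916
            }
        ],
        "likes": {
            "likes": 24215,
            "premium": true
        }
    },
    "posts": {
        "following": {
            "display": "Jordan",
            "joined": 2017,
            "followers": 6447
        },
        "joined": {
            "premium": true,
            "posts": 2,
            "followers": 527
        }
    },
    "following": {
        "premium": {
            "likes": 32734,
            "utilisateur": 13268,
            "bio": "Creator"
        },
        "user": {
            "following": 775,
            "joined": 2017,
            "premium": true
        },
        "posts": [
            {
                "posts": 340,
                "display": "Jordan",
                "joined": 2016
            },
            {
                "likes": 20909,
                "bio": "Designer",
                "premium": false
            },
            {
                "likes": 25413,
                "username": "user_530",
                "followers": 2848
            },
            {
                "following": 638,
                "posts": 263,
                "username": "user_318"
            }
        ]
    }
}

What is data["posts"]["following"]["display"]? "Jordan"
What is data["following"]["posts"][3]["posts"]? 263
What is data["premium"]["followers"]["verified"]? False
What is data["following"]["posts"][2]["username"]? "user_530"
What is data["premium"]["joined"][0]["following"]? 109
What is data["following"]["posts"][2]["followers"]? 2848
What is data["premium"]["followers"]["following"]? 236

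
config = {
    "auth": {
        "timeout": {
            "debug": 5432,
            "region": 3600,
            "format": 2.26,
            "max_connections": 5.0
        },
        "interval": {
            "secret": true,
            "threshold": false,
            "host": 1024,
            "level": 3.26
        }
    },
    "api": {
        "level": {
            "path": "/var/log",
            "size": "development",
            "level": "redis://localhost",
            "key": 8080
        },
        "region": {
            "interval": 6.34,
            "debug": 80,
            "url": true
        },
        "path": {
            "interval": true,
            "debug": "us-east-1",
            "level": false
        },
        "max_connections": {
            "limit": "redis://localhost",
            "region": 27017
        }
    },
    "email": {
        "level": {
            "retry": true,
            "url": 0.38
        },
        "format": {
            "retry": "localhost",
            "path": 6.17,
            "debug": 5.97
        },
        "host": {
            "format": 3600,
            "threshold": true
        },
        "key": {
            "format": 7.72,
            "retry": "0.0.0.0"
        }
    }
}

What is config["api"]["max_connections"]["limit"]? "redis://localhost"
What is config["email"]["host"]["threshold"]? True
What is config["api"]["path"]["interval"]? True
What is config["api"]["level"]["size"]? "development"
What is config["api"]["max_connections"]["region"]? 27017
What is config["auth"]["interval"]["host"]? 1024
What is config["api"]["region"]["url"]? True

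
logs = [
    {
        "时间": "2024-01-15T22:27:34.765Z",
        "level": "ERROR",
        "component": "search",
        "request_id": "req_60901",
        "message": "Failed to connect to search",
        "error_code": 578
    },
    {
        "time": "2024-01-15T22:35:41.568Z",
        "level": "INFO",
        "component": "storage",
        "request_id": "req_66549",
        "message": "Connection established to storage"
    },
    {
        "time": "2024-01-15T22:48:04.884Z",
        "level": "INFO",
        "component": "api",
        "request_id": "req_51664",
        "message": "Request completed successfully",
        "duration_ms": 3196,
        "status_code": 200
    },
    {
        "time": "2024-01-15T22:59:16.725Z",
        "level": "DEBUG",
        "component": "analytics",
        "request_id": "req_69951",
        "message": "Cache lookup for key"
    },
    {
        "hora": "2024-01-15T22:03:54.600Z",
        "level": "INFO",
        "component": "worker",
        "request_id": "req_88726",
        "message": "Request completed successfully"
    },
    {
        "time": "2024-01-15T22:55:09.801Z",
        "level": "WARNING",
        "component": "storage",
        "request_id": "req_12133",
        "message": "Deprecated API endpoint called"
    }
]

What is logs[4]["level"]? "INFO"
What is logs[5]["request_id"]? "req_12133"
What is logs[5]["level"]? "WARNING"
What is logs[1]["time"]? "2024-01-15T22:35:41.568Z"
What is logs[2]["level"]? "INFO"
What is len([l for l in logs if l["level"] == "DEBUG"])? 1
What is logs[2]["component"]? "api"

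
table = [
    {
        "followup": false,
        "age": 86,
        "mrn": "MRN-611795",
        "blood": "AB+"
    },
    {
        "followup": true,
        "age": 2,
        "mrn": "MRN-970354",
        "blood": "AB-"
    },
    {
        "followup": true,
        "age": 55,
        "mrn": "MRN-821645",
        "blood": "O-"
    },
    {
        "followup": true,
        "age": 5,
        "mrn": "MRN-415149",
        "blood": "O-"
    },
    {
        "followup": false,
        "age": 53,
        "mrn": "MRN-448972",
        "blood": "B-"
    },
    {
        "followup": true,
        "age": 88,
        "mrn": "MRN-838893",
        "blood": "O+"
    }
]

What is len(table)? 6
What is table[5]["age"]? 88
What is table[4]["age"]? 53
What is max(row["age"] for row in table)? 88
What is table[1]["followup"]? True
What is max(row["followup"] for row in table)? True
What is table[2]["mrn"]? "MRN-821645"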